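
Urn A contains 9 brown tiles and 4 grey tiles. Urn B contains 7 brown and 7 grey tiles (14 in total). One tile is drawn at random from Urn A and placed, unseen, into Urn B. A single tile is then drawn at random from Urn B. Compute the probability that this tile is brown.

20/39

Condition on how many of the transferred tiles are brown (from Urn A: 9 brown of 13; then Urn B has 15 total).
  0 brown: C(9,0)C(4,1)/C(13,1) = 4/13; then P = 7/15
  1 brown: C(9,1)C(4,0)/C(13,1) = 9/13; then P = 8/15
P(brown from Urn B) = 20/39 ≈ 0.5128.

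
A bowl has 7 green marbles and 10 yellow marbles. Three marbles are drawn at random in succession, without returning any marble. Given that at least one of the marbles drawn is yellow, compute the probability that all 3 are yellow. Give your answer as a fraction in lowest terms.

P(all 3 yellow) = C(10,3)/C(17,3) = 3/17; P(at least one yellow) = 1 − C(7,3)/C(17,3) = 129/136.
Since 'all 3 yellow' ⊆ 'at least one yellow', P(all 3 | at least one) = 3/17 / 129/136 = 8/43 ≈ 0.1860.

8/43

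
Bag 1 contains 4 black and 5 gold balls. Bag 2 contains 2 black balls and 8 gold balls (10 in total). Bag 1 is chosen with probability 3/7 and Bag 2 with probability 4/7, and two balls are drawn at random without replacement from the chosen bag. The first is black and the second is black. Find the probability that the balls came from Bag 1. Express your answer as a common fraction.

P(E | Bag 1) = 1/6; P(E | Bag 2) = 1/45.
P(E) = 3/7·1/6 + 4/7·1/45 = 53/630.
By Bayes' rule, P(Bag 1 | E) = 1/14 / 53/630 = 45/53 ≈ 0.8491.

45/53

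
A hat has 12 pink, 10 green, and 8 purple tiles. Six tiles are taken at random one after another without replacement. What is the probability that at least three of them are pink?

18029/39585

Sum the hypergeometric tail for j = 3,…,6 pink tiles.
Favorable = C(12,3)·C(18,3) + C(12,4)·C(18,2) + C(12,5)·C(18,1) + C(12,6)·C(18,0) = 270435; total = C(30,6) = 593775.
P = 270435/593775 = 18029/39585 ≈ 0.4555.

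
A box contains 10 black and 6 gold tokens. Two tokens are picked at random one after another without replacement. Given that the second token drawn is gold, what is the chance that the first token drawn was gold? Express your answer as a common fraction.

1/3

P(first=gold and the second token drawn is gold) = (6/16)·(5/15) = 1/8.
P(the second token drawn is gold) = Σ over first color = 1/4 + 1/8 = 3/8.
By Bayes, P(first=gold | the second token drawn is gold) = 1/8 / 3/8 = 1/3 ≈ 0.3333.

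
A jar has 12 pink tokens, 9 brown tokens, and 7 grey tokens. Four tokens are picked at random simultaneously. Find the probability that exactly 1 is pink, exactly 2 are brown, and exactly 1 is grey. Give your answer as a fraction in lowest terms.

48/325

Unordered draws without replacement: count favorable combinations over C(28,4).
Favorable = C(12,1) · C(9,2) · C(7,1) = 3024; total = C(28,4) = 20475.
P = 3024/20475 = 48/325 ≈ 0.1477.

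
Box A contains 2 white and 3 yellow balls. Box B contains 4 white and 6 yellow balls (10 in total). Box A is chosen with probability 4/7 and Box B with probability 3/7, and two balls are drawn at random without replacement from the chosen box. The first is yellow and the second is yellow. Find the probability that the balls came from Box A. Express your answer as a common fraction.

P(E | Box A) = 3/10; P(E | Box B) = 1/3.
P(E) = 4/7·3/10 + 3/7·1/3 = 11/35.
By Bayes' rule, P(Box A | E) = 6/35 / 11/35 = 6/11 ≈ 0.5455.

6/11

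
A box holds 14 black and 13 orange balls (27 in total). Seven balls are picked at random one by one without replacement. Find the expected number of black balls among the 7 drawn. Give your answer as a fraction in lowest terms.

By linearity of expectation, E[X] = Σ P(draw i is black); by symmetry each draw (even without replacement) has P(black) = 14/27.
E[X] = 7 · 14/27 = 98/27 ≈ 3.6296.

98/27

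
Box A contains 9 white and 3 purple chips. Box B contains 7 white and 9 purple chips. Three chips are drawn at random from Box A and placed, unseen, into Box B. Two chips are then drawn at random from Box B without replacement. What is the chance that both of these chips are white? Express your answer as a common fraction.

Condition on how many of the transferred chips are white (from Box A: 9 white of 12; then Box B has 19 total).
  0 white: C(9,0)C(3,3)/C(12,3) = 1/220; then P = C(7,2)/C(19,2) = 7/57
  1 white: C(9,1)C(3,2)/C(12,3) = 27/220; then P = C(8,2)/C(19,2) = 28/171
  2 white: C(9,2)C(3,1)/C(12,3) = 27/55; then P = C(9,2)/C(19,2) = 4/19
  3 white: C(9,3)C(3,0)/C(12,3) = 21/55; then P = C(10,2)/C(19,2) = 5/19
P(both white) = 563/2508 ≈ 0.2245.

563/2508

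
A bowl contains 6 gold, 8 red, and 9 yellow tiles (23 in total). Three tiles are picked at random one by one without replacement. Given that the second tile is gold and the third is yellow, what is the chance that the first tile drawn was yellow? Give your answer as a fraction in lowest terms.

8/21

P(first=yellow and the second tile is gold and the third is yellow) = (9/23)·(6/22)·(8/21) = 72/1771.
P(E) = Σ over first color = 45/1771 + 72/1771 + 72/1771 = 27/253.
By Bayes, P(first=yellow | E) = 72/1771 / 27/253 = 8/21 ≈ 0.3810.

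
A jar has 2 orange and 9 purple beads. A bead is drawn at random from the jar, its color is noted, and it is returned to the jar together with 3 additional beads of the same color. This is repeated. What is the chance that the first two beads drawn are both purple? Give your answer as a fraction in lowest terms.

54/77

After a purple draw the jar holds 12 purple out of 14.
P = (9/11)·(12/14) = 54/77 ≈ 0.7013.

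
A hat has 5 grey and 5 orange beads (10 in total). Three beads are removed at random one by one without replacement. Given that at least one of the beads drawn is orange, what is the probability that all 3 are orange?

P(all 3 orange) = C(5,3)/C(10,3) = 1/12; P(at least one orange) = 1 − C(5,3)/C(10,3) = 11/12.
Since 'all 3 orange' ⊆ 'at least one orange', P(all 3 | at least one) = 1/12 / 11/12 = 1/11 ≈ 0.0909.

1/11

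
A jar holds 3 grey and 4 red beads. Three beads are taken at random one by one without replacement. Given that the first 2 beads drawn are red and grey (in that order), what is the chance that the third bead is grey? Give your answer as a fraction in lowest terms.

After removing 1 grey, 1 red, the jar has 2 grey out of 5 remaining.
P(third is grey | given) = 2/5 ≈ 0.4000.

2/5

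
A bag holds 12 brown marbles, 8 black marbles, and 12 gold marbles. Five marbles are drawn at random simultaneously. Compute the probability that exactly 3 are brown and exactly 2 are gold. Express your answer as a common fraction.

1815/25172

Unordered draws without replacement: count favorable combinations over C(32,5).
Favorable = C(12,3) · C(8,0) · C(12,2) = 14520; total = C(32,5) = 201376.
P = 14520/201376 = 1815/25172 ≈ 0.0721.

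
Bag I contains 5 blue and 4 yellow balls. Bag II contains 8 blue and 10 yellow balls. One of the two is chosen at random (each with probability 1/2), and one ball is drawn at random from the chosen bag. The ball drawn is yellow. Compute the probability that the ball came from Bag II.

P(yellow | Bag I) = 4/9; P(yellow | Bag II) = 5/9.
P(yellow) = 1/2·4/9 + 1/2·5/9 = 1/2.
By Bayes' rule, P(Bag II | yellow) = 5/18 / 1/2 = 5/9 ≈ 0.5556.

5/9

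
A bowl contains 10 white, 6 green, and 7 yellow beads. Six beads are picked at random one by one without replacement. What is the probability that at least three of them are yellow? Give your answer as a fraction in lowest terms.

Sum the hypergeometric tail for j = 3,…,6 yellow beads.
Favorable = C(7,3)·C(16,3) + C(7,4)·C(16,2) + C(7,5)·C(16,1) + C(7,6)·C(16,0) = 24143; total = C(23,6) = 100947.
P = 24143/100947 = 3449/14421 ≈ 0.2392.

3449/14421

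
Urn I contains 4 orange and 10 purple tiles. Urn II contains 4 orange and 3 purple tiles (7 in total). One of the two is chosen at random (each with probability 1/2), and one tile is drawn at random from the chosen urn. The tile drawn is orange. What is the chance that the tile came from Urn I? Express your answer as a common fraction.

P(orange | Urn I) = 2/7; P(orange | Urn II) = 4/7.
P(orange) = 1/2·2/7 + 1/2·4/7 = 3/7.
By Bayes' rule, P(Urn I | orange) = 1/7 / 3/7 = 1/3 ≈ 0.3333.

1/3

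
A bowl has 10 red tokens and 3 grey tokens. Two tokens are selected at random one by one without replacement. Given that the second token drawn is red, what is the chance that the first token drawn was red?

3/4

P(first=red and the second token drawn is red) = (10/13)·(9/12) = 15/26.
P(the second token drawn is red) = Σ over first color = 15/26 + 5/26 = 10/13.
By Bayes, P(first=red | the second token drawn is red) = 15/26 / 10/13 = 3/4 ≈ 0.7500.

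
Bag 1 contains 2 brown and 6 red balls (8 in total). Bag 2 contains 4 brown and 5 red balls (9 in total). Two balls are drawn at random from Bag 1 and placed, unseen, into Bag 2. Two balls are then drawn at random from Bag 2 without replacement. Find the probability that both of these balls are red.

Condition on how many of the transferred balls are red (from Bag 1: 6 red of 8; then Bag 2 has 11 total).
  0 red: C(6,0)C(2,2)/C(8,2) = 1/28; then P = C(5,2)/C(11,2) = 2/11
  1 red: C(6,1)C(2,1)/C(8,2) = 3/7; then P = C(6,2)/C(11,2) = 3/11
  2 red: C(6,2)C(2,0)/C(8,2) = 15/28; then P = C(7,2)/C(11,2) = 21/55
P(both red) = 101/308 ≈ 0.3279.

101/308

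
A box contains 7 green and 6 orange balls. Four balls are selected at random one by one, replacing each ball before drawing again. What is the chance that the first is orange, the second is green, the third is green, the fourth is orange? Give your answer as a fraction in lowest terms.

1764/28561

Multiply the conditional probability of each draw in order, with replacement (the composition resets each draw).
P = (6/13) · (7/13) · (7/13) · (6/13) = 1764/28561 ≈ 0.0618.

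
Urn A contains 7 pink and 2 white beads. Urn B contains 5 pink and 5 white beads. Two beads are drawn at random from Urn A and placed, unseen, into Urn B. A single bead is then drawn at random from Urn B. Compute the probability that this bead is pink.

59/108

Condition on how many of the transferred beads are pink (from Urn A: 7 pink of 9; then Urn B has 12 total).
  0 pink: C(7,0)C(2,2)/C(9,2) = 1/36; then P = 5/12
  1 pink: C(7,1)C(2,1)/C(9,2) = 7/18; then P = 6/12
  2 pink: C(7,2)C(2,0)/C(9,2) = 7/12; then P = 7/12
P(pink from Urn B) = 59/108 ≈ 0.5463.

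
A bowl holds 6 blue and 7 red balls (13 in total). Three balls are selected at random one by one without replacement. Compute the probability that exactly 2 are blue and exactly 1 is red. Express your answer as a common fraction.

Unordered draws without replacement: count favorable combinations over C(13,3).
Favorable = C(6,2) · C(7,1) = 105; total = C(13,3) = 286.
P = 105/286 = 105/286 ≈ 0.3671.

105/286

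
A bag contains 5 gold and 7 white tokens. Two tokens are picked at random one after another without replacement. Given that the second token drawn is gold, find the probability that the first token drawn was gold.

P(first=gold and the second token drawn is gold) = (5/12)·(4/11) = 5/33.
P(the second token drawn is gold) = Σ over first color = 5/33 + 35/132 = 5/12.
By Bayes, P(first=gold | the second token drawn is gold) = 5/33 / 5/12 = 4/11 ≈ 0.3636.

4/11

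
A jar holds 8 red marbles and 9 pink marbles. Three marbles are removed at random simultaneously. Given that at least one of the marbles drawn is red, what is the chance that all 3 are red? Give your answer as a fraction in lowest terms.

P(all 3 red) = C(8,3)/C(17,3) = 7/85; P(at least one red) = 1 − C(9,3)/C(17,3) = 149/170.
Since 'all 3 red' ⊆ 'at least one red', P(all 3 | at least one) = 7/85 / 149/170 = 14/149 ≈ 0.0940.

14/149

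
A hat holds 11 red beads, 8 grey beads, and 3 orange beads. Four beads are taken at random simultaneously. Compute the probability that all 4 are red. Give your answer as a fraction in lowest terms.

6/133

Unordered draws without replacement: count favorable combinations over C(22,4).
Favorable = C(11,4) · C(8,0) · C(3,0) = 330; total = C(22,4) = 7315.
P = 330/7315 = 6/133 ≈ 0.0451.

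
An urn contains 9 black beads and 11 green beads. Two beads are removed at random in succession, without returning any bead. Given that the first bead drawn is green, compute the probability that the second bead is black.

9/19

After removing 1 green, the urn has 9 black out of 19 remaining.
P(second is black | given) = 9/19 ≈ 0.4737.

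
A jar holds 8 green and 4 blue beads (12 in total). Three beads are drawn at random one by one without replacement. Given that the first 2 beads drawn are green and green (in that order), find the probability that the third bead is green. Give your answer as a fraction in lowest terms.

3/5

After removing 2 green, the jar has 6 green out of 10 remaining.
P(third is green | given) = 6/10 = 3/5 ≈ 0.6000.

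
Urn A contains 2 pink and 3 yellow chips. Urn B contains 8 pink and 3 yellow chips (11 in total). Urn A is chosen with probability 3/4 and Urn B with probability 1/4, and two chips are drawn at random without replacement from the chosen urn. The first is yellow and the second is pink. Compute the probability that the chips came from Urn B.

8/41

P(E | Urn A) = 3/10; P(E | Urn B) = 12/55.
P(E) = 3/4·3/10 + 1/4·12/55 = 123/440.
By Bayes' rule, P(Urn B | E) = 3/55 / 123/440 = 8/41 ≈ 0.1951.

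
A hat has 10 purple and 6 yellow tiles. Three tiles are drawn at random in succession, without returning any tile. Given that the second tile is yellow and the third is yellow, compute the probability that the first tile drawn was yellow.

P(first=yellow and the second tile is yellow and the third is yellow) = (6/16)·(5/15)·(4/14) = 1/28.
P(E) = Σ over first color = 5/56 + 1/28 = 1/8.
By Bayes, P(first=yellow | E) = 1/28 / 1/8 = 2/7 ≈ 0.2857.

2/7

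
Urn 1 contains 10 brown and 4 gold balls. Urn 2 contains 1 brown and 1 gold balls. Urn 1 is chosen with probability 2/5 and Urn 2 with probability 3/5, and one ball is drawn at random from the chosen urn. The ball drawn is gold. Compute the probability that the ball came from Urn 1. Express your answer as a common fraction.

P(gold | Urn 1) = 2/7; P(gold | Urn 2) = 1/2.
P(gold) = 2/5·2/7 + 3/5·1/2 = 29/70.
By Bayes' rule, P(Urn 1 | gold) = 4/35 / 29/70 = 8/29 ≈ 0.2759.

8/29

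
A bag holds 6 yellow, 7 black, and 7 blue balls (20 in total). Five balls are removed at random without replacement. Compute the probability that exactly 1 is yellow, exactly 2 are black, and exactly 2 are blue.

441/2584

Unordered draws without replacement: count favorable combinations over C(20,5).
Favorable = C(6,1) · C(7,2) · C(7,2) = 2646; total = C(20,5) = 15504.
P = 2646/15504 = 441/2584 ≈ 0.1707.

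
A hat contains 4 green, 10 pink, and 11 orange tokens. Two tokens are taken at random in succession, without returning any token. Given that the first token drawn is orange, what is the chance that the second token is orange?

5/12

After removing 1 orange, the hat has 10 orange out of 24 remaining.
P(second is orange | given) = 10/24 = 5/12 ≈ 0.4167.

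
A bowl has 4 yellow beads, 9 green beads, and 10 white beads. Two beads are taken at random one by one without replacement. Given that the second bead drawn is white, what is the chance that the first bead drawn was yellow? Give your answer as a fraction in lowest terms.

2/11

P(first=yellow and the second bead drawn is white) = (4/23)·(10/22) = 20/253.
P(the second bead drawn is white) = Σ over first color = 20/253 + 45/253 + 45/253 = 10/23.
By Bayes, P(first=yellow | the second bead drawn is white) = 20/253 / 10/23 = 2/11 ≈ 0.1818.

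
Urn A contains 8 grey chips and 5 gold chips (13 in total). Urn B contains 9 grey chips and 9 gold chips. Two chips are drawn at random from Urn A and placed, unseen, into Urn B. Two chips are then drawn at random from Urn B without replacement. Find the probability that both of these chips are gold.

Condition on how many of the transferred chips are gold (from Urn A: 5 gold of 13; then Urn B has 20 total).
  0 gold: C(5,0)C(8,2)/C(13,2) = 14/39; then P = C(9,2)/C(20,2) = 18/95
  1 gold: C(5,1)C(8,1)/C(13,2) = 20/39; then P = C(10,2)/C(20,2) = 9/38
  2 gold: C(5,2)C(8,0)/C(13,2) = 5/39; then P = C(11,2)/C(20,2) = 11/38
P(both gold) = 1679/7410 ≈ 0.2266.

1679/7410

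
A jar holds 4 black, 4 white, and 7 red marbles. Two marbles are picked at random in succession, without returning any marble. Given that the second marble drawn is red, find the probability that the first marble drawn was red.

3/7

P(first=red and the second marble drawn is red) = (7/15)·(6/14) = 1/5.
P(the second marble drawn is red) = Σ over first color = 2/15 + 2/15 + 1/5 = 7/15.
By Bayes, P(first=red | the second marble drawn is red) = 1/5 / 7/15 = 3/7 ≈ 0.4286.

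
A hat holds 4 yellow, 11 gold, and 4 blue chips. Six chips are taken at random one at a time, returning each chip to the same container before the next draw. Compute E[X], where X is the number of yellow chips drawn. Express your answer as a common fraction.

24/19

By linearity of expectation, E[X] = Σ P(draw i is yellow); each independent draw has P(yellow) = 4/19.
E[X] = 6 · 4/19 = 24/19 ≈ 1.2632.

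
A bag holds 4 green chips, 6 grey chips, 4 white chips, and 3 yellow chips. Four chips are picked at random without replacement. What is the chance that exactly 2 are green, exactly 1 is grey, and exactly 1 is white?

Unordered draws without replacement: count favorable combinations over C(17,4).
Favorable = C(4,2) · C(6,1) · C(4,1) · C(3,0) = 144; total = C(17,4) = 2380.
P = 144/2380 = 36/595 ≈ 0.0605.

36/595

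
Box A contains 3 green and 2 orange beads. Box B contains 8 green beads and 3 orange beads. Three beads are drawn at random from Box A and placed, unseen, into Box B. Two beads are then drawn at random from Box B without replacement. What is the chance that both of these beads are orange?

69/910

Condition on how many of the transferred beads are orange (from Box A: 2 orange of 5; then Box B has 14 total).
  0 orange: C(2,0)C(3,3)/C(5,3) = 1/10; then P = C(3,2)/C(14,2) = 3/91
  1 orange: C(2,1)C(3,2)/C(5,3) = 3/5; then P = C(4,2)/C(14,2) = 6/91
  2 orange: C(2,2)C(3,1)/C(5,3) = 3/10; then P = C(5,2)/C(14,2) = 10/91
P(both orange) = 69/910 ≈ 0.0758.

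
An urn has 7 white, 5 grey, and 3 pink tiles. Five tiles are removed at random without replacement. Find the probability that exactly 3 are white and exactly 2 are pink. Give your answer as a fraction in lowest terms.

Unordered draws without replacement: count favorable combinations over C(15,5).
Favorable = C(7,3) · C(5,0) · C(3,2) = 105; total = C(15,5) = 3003.
P = 105/3003 = 5/143 ≈ 0.0350.

5/143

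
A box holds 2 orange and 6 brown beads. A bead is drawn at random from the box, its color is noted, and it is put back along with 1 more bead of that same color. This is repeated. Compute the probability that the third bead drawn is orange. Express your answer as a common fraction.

Sum over the four possibilities for the first two draws (orange/not-orange each), tracking how the orange count and total change by +1 per draw.
P(third is orange) = 1/4 ≈ 0.2500. (In a Pólya urn every draw has the same marginal probability 2/8.)

1/4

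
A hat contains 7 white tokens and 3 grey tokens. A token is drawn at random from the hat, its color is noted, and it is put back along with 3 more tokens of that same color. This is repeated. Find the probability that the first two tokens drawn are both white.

7/13

After a white draw the hat holds 10 white out of 13.
P = (7/10)·(10/13) = 7/13 ≈ 0.5385.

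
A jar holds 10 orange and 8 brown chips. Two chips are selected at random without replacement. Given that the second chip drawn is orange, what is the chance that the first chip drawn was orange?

P(first=orange and the second chip drawn is orange) = (10/18)·(9/17) = 5/17.
P(the second chip drawn is orange) = Σ over first color = 5/17 + 40/153 = 5/9.
By Bayes, P(first=orange | the second chip drawn is orange) = 5/17 / 5/9 = 9/17 ≈ 0.5294.

9/17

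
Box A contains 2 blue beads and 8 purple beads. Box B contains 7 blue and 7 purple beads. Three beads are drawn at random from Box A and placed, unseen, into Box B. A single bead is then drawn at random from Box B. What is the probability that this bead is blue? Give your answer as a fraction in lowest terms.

Condition on how many of the transferred beads are blue (from Box A: 2 blue of 10; then Box B has 17 total).
  0 blue: C(2,0)C(8,3)/C(10,3) = 7/15; then P = 7/17
  1 blue: C(2,1)C(8,2)/C(10,3) = 7/15; then P = 8/17
  2 blue: C(2,2)C(8,1)/C(10,3) = 1/15; then P = 9/17
P(blue from Box B) = 38/85 ≈ 0.4471.

38/85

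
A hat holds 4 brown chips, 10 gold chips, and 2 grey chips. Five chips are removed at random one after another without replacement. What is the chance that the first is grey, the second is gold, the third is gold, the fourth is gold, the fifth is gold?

1/52

Multiply the conditional probability of each draw in order, without replacement, so each draw removes one from its color and from the total.
P = (2/16) · (10/15) · (9/14) · (8/13) · (7/12) = 1/52 ≈ 0.0192.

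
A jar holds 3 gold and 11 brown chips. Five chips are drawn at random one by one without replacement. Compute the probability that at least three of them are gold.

Sum the hypergeometric tail for j = 3,…,3 gold chips.
Favorable = C(3,3)·C(11,2) = 55; total = C(14,5) = 2002.
P = 55/2002 = 5/182 ≈ 0.0275.

5/182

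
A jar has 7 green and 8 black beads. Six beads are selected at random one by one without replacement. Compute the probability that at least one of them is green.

711/715

Use the complement: P(at least one green) = 1 − P(no green).
P(none) = C(8,6)/C(15,6) = 28/5005.
So P = 1 − 28/5005 = 711/715 ≈ 0.9944.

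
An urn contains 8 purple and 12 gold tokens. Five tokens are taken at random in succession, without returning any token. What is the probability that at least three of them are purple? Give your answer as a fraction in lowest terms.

287/969

Sum the hypergeometric tail for j = 3,…,5 purple tokens.
Favorable = C(8,3)·C(12,2) + C(8,4)·C(12,1) + C(8,5)·C(12,0) = 4592; total = C(20,5) = 15504.
P = 4592/15504 = 287/969 ≈ 0.2962.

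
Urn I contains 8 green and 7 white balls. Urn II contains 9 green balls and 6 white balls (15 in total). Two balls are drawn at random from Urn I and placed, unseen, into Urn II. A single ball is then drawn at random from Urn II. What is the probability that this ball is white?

104/255

Condition on how many of the transferred balls are white (from Urn I: 7 white of 15; then Urn II has 17 total).
  0 white: C(7,0)C(8,2)/C(15,2) = 4/15; then P = 6/17
  1 white: C(7,1)C(8,1)/C(15,2) = 8/15; then P = 7/17
  2 white: C(7,2)C(8,0)/C(15,2) = 1/5; then P = 8/17
P(white from Urn II) = 104/255 ≈ 0.4078.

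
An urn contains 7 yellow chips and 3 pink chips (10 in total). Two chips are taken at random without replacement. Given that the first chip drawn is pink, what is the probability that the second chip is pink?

2/9

After removing 1 pink, the urn has 2 pink out of 9 remaining.
P(second is pink | given) = 2/9 ≈ 0.2222.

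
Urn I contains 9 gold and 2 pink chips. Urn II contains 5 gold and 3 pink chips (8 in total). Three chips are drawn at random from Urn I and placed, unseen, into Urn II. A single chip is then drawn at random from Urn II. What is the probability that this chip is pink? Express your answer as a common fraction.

Condition on how many of the transferred chips are pink (from Urn I: 2 pink of 11; then Urn II has 11 total).
  0 pink: C(2,0)C(9,3)/C(11,3) = 28/55; then P = 3/11
  1 pink: C(2,1)C(9,2)/C(11,3) = 24/55; then P = 4/11
  2 pink: C(2,2)C(9,1)/C(11,3) = 3/55; then P = 5/11
P(pink from Urn II) = 39/121 ≈ 0.3223.

39/121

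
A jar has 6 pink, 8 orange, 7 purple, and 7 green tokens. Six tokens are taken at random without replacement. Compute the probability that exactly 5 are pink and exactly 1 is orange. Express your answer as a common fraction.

4/31395

Unordered draws without replacement: count favorable combinations over C(28,6).
Favorable = C(6,5) · C(8,1) · C(7,0) · C(7,0) = 48; total = C(28,6) = 376740.
P = 48/376740 = 4/31395 ≈ 0.0001.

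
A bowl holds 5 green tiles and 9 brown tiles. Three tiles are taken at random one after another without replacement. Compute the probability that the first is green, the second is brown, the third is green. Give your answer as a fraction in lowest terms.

Multiply the conditional probability of each draw in order, without replacement, so each draw removes one from its color and from the total.
P = (5/14) · (9/13) · (4/12) = 15/182 ≈ 0.0824.

15/182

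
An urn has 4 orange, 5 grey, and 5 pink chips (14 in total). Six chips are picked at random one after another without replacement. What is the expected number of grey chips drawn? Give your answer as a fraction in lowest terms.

By linearity of expectation, E[X] = Σ P(draw i is grey); by symmetry each draw (even without replacement) has P(grey) = 5/14.
E[X] = 6 · 5/14 = 15/7 ≈ 2.1429.

15/7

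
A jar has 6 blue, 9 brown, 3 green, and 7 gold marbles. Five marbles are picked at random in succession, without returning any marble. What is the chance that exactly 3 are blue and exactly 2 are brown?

Unordered draws without replacement: count favorable combinations over C(25,5).
Favorable = C(6,3) · C(9,2) · C(3,0) · C(7,0) = 720; total = C(25,5) = 53130.
P = 720/53130 = 24/1771 ≈ 0.0136.

24/1771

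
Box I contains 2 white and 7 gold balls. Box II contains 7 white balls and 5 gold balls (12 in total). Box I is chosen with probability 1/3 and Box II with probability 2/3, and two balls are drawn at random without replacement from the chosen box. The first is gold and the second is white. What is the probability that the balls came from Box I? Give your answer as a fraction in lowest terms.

P(E | Box I) = 7/36; P(E | Box II) = 35/132.
P(E) = 1/3·7/36 + 2/3·35/132 = 287/1188.
By Bayes' rule, P(Box I | E) = 7/108 / 287/1188 = 11/41 ≈ 0.2683.

11/41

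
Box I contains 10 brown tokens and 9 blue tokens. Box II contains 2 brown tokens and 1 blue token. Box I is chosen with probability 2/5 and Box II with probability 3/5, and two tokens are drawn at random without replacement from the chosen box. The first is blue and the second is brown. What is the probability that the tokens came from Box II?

19/29

P(E | Box I) = 5/19; P(E | Box II) = 1/3.
P(E) = 2/5·5/19 + 3/5·1/3 = 29/95.
By Bayes' rule, P(Box II | E) = 1/5 / 29/95 = 19/29 ≈ 0.6552.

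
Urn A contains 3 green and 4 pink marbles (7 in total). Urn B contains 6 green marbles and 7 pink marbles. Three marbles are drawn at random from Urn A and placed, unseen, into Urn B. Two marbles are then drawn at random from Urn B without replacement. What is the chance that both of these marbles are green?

27/140

Condition on how many of the transferred marbles are green (from Urn A: 3 green of 7; then Urn B has 16 total).
  0 green: C(3,0)C(4,3)/C(7,3) = 4/35; then P = C(6,2)/C(16,2) = 1/8
  1 green: C(3,1)C(4,2)/C(7,3) = 18/35; then P = C(7,2)/C(16,2) = 7/40
  2 green: C(3,2)C(4,1)/C(7,3) = 12/35; then P = C(8,2)/C(16,2) = 7/30
  3 green: C(3,3)C(4,0)/C(7,3) = 1/35; then P = C(9,2)/C(16,2) = 3/10
P(both green) = 27/140 ≈ 0.1929.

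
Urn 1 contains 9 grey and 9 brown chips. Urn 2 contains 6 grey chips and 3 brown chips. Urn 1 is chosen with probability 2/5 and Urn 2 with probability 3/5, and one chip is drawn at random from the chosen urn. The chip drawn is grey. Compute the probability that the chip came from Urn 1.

1/3

P(grey | Urn 1) = 1/2; P(grey | Urn 2) = 2/3.
P(grey) = 2/5·1/2 + 3/5·2/3 = 3/5.
By Bayes' rule, P(Urn 1 | grey) = 1/5 / 3/5 = 1/3 ≈ 0.3333.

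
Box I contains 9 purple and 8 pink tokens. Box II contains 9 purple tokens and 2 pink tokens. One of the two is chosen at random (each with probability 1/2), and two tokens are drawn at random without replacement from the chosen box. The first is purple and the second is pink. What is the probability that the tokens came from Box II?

P(E | Box I) = 9/34; P(E | Box II) = 9/55.
P(E) = 1/2·9/34 + 1/2·9/55 = 801/3740.
By Bayes' rule, P(Box II | E) = 9/110 / 801/3740 = 34/89 ≈ 0.3820.

34/89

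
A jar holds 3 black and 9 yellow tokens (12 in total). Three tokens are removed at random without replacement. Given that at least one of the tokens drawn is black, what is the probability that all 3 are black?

1/136

P(all 3 black) = C(3,3)/C(12,3) = 1/220; P(at least one black) = 1 − C(9,3)/C(12,3) = 34/55.
Since 'all 3 black' ⊆ 'at least one black', P(all 3 | at least one) = 1/220 / 34/55 = 1/136 ≈ 0.0074.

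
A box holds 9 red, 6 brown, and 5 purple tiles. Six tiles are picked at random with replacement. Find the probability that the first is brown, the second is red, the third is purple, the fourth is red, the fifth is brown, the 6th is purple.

729/640000

Multiply the conditional probability of each draw in order, with replacement (the composition resets each draw).
P = (6/20) · (9/20) · (5/20) · (9/20) · (6/20) · (5/20) = 729/640000 ≈ 0.0011.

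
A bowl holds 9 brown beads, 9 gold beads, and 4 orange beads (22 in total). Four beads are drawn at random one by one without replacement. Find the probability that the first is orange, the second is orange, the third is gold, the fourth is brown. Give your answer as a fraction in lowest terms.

Multiply the conditional probability of each draw in order, without replacement, so each draw removes one from its color and from the total.
P = (4/22) · (3/21) · (9/20) · (9/19) = 81/14630 ≈ 0.0055.

81/14630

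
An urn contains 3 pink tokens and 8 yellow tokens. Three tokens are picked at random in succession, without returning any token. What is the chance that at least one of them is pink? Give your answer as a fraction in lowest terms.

109/165

Use the complement: P(at least one pink) = 1 − P(no pink).
P(none) = C(8,3)/C(11,3) = 56/165.
So P = 1 − 56/165 = 109/165 ≈ 0.6606.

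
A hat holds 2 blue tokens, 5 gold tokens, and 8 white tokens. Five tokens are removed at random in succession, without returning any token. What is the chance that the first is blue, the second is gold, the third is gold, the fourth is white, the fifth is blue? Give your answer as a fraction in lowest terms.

Multiply the conditional probability of each draw in order, without replacement, so each draw removes one from its color and from the total.
P = (2/15) · (5/14) · (4/13) · (8/12) · (1/11) = 8/9009 ≈ 0.0009.

8/9009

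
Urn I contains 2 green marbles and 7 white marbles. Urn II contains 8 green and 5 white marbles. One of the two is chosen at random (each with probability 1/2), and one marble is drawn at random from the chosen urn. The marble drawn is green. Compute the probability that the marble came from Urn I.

P(green | Urn I) = 2/9; P(green | Urn II) = 8/13.
P(green) = 1/2·2/9 + 1/2·8/13 = 49/117.
By Bayes' rule, P(Urn I | green) = 1/9 / 49/117 = 13/49 ≈ 0.2653.

13/49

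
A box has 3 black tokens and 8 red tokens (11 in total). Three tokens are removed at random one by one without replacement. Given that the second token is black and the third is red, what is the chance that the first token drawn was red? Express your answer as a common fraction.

P(first=red and the second token is black and the third is red) = (8/11)·(3/10)·(7/9) = 28/165.
P(E) = Σ over first color = 8/165 + 28/165 = 12/55.
By Bayes, P(first=red | E) = 28/165 / 12/55 = 7/9 ≈ 0.7778.

7/9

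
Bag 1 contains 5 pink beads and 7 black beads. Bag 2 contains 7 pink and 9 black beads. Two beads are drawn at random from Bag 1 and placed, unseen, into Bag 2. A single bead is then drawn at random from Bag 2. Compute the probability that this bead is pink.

47/108

Condition on how many of the transferred beads are pink (from Bag 1: 5 pink of 12; then Bag 2 has 18 total).
  0 pink: C(5,0)C(7,2)/C(12,2) = 7/22; then P = 7/18
  1 pink: C(5,1)C(7,1)/C(12,2) = 35/66; then P = 8/18
  2 pink: C(5,2)C(7,0)/C(12,2) = 5/33; then P = 9/18
P(pink from Bag 2) = 47/108 ≈ 0.4352.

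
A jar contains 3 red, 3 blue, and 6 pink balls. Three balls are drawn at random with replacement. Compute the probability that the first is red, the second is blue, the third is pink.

1/32

Multiply the conditional probability of each draw in order, with replacement (the composition resets each draw).
P = (3/12) · (3/12) · (6/12) = 1/32 ≈ 0.0312.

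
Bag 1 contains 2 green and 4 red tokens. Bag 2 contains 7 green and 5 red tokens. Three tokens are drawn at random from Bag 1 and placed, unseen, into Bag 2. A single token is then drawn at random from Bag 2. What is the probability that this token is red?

7/15

Condition on how many of the transferred tokens are red (from Bag 1: 4 red of 6; then Bag 2 has 15 total).
  1 red: C(4,1)C(2,2)/C(6,3) = 1/5; then P = 6/15
  2 red: C(4,2)C(2,1)/C(6,3) = 3/5; then P = 7/15
  3 red: C(4,3)C(2,0)/C(6,3) = 1/5; then P = 8/15
P(red from Bag 2) = 7/15 ≈ 0.4667.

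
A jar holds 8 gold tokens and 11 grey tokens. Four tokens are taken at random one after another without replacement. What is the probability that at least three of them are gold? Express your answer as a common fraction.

Sum the hypergeometric tail for j = 3,…,4 gold tokens.
Favorable = C(8,3)·C(11,1) + C(8,4)·C(11,0) = 686; total = C(19,4) = 3876.
P = 686/3876 = 343/1938 ≈ 0.1770.

343/1938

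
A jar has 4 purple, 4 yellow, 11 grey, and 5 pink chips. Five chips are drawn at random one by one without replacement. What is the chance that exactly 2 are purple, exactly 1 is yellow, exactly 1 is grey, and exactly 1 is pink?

Unordered draws without replacement: count favorable combinations over C(24,5).
Favorable = C(4,2) · C(4,1) · C(11,1) · C(5,1) = 1320; total = C(24,5) = 42504.
P = 1320/42504 = 5/161 ≈ 0.0311.

5/161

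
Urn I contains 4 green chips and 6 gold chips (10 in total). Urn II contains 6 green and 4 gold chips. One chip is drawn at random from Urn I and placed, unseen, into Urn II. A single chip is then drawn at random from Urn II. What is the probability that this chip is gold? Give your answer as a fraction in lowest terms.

23/55

Condition on how many of the transferred chips are gold (from Urn I: 6 gold of 10; then Urn II has 11 total).
  0 gold: C(6,0)C(4,1)/C(10,1) = 2/5; then P = 4/11
  1 gold: C(6,1)C(4,0)/C(10,1) = 3/5; then P = 5/11
P(gold from Urn II) = 23/55 ≈ 0.4182.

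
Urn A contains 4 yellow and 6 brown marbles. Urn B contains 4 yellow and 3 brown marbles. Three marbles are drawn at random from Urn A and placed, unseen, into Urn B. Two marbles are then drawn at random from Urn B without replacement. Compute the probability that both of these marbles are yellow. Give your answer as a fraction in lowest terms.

Condition on how many of the transferred marbles are yellow (from Urn A: 4 yellow of 10; then Urn B has 10 total).
  0 yellow: C(4,0)C(6,3)/C(10,3) = 1/6; then P = C(4,2)/C(10,2) = 2/15
  1 yellow: C(4,1)C(6,2)/C(10,3) = 1/2; then P = C(5,2)/C(10,2) = 2/9
  2 yellow: C(4,2)C(6,1)/C(10,3) = 3/10; then P = C(6,2)/C(10,2) = 1/3
  3 yellow: C(4,3)C(6,0)/C(10,3) = 1/30; then P = C(7,2)/C(10,2) = 7/15
P(both yellow) = 56/225 ≈ 0.2489.

56/225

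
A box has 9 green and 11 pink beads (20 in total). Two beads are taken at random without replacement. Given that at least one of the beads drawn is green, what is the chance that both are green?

4/15

P(both green) = C(9,2)/C(20,2) = 18/95; P(at least one green) = 1 − C(11,2)/C(20,2) = 27/38.
Since 'both green' ⊆ 'at least one green', P(both | at least one) = 18/95 / 27/38 = 4/15 ≈ 0.2667.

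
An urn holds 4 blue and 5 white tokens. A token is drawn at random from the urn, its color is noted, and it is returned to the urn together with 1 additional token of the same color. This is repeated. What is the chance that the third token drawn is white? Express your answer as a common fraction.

Sum over the four possibilities for the first two draws (white/not-white each), tracking how the white count and total change by +1 per draw.
P(third is white) = 5/9 ≈ 0.5556. (In a Pólya urn every draw has the same marginal probability 5/9.)

5/9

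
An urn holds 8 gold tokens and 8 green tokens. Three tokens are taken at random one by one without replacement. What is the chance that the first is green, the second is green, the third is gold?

Multiply the conditional probability of each draw in order, without replacement, so each draw removes one from its color and from the total.
P = (8/16) · (7/15) · (8/14) = 2/15 ≈ 0.1333.

2/15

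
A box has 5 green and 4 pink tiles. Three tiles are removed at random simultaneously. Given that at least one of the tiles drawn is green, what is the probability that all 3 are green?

1/8

P(all 3 green) = C(5,3)/C(9,3) = 5/42; P(at least one green) = 1 − C(4,3)/C(9,3) = 20/21.
Since 'all 3 green' ⊆ 'at least one green', P(all 3 | at least one) = 5/42 / 20/21 = 1/8 ≈ 0.1250.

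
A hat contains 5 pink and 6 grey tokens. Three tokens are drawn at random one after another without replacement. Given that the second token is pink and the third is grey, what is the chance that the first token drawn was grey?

P(first=grey and the second token is pink and the third is grey) = (6/11)·(5/10)·(5/9) = 5/33.
P(E) = Σ over first color = 4/33 + 5/33 = 3/11.
By Bayes, P(first=grey | E) = 5/33 / 3/11 = 5/9 ≈ 0.5556.

5/9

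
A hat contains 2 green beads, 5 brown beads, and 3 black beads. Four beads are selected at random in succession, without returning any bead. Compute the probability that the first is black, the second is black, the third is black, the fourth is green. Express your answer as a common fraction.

Multiply the conditional probability of each draw in order, without replacement, so each draw removes one from its color and from the total.
P = (3/10) · (2/9) · (1/8) · (2/7) = 1/420 ≈ 0.0024.

1/420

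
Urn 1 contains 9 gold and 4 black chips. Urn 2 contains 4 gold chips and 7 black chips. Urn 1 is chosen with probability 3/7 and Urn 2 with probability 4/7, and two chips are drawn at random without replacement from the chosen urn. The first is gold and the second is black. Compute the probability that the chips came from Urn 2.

P(E | Urn 1) = 3/13; P(E | Urn 2) = 14/55.
P(E) = 3/7·3/13 + 4/7·14/55 = 1223/5005.
By Bayes' rule, P(Urn 2 | E) = 8/55 / 1223/5005 = 728/1223 ≈ 0.5953.

728/1223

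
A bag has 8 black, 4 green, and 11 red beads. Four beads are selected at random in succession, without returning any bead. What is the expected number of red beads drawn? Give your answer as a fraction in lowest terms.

By linearity of expectation, E[X] = Σ P(draw i is red); by symmetry each draw (even without replacement) has P(red) = 11/23.
E[X] = 4 · 11/23 = 44/23 ≈ 1.9130.

44/23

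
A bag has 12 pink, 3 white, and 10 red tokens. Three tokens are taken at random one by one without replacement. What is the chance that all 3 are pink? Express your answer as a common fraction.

11/115

Unordered draws without replacement: count favorable combinations over C(25,3).
Favorable = C(12,3) · C(3,0) · C(10,0) = 220; total = C(25,3) = 2300.
P = 220/2300 = 11/115 ≈ 0.0957.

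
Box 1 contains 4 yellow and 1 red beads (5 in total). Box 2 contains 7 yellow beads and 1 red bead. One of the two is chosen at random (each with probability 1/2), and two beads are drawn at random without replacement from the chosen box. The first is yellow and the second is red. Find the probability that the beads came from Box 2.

5/13

P(E | Box 1) = 1/5; P(E | Box 2) = 1/8.
P(E) = 1/2·1/5 + 1/2·1/8 = 13/80.
By Bayes' rule, P(Box 2 | E) = 1/16 / 13/80 = 5/13 ≈ 0.3846.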